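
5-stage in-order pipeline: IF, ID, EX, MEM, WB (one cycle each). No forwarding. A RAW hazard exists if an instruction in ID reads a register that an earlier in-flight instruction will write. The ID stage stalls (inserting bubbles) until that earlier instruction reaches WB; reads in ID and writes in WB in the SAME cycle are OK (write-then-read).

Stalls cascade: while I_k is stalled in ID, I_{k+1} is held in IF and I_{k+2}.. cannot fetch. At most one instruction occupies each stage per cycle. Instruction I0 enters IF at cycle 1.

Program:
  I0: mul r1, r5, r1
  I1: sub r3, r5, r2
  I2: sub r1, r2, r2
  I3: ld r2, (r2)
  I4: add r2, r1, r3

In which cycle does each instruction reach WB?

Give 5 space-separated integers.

I0 mul r1 <- r5,r1: IF@1 ID@2 stall=0 (-) EX@3 MEM@4 WB@5
I1 sub r3 <- r5,r2: IF@2 ID@3 stall=0 (-) EX@4 MEM@5 WB@6
I2 sub r1 <- r2,r2: IF@3 ID@4 stall=0 (-) EX@5 MEM@6 WB@7
I3 ld r2 <- r2: IF@4 ID@5 stall=0 (-) EX@6 MEM@7 WB@8
I4 add r2 <- r1,r3: IF@5 ID@6 stall=1 (RAW on I2.r1 (WB@7)) EX@8 MEM@9 WB@10

Answer: 5 6 7 8 10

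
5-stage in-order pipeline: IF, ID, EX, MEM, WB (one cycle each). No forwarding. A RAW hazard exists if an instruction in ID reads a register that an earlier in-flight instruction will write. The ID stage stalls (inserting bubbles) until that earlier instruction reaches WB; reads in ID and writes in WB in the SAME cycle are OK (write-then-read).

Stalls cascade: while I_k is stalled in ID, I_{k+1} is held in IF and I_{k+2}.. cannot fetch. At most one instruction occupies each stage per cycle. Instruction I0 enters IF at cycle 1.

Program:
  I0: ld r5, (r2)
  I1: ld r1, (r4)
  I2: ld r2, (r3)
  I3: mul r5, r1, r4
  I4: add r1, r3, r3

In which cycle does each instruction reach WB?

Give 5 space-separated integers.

I0 ld r5 <- r2: IF@1 ID@2 stall=0 (-) EX@3 MEM@4 WB@5
I1 ld r1 <- r4: IF@2 ID@3 stall=0 (-) EX@4 MEM@5 WB@6
I2 ld r2 <- r3: IF@3 ID@4 stall=0 (-) EX@5 MEM@6 WB@7
I3 mul r5 <- r1,r4: IF@4 ID@5 stall=1 (RAW on I1.r1 (WB@6)) EX@7 MEM@8 WB@9
I4 add r1 <- r3,r3: IF@5 ID@7 stall=0 (-) EX@8 MEM@9 WB@10

Answer: 5 6 7 9 10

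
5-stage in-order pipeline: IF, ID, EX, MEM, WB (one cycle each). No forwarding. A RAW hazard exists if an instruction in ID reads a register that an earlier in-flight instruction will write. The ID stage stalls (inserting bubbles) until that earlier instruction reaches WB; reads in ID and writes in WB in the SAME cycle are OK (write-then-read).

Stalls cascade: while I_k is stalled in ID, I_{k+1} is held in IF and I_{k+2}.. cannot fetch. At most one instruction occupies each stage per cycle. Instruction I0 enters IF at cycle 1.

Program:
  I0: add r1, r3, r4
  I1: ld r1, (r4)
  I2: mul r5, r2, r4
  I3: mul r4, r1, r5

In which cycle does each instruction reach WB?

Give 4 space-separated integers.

I0 add r1 <- r3,r4: IF@1 ID@2 stall=0 (-) EX@3 MEM@4 WB@5
I1 ld r1 <- r4: IF@2 ID@3 stall=0 (-) EX@4 MEM@5 WB@6
I2 mul r5 <- r2,r4: IF@3 ID@4 stall=0 (-) EX@5 MEM@6 WB@7
I3 mul r4 <- r1,r5: IF@4 ID@5 stall=2 (RAW on I2.r5 (WB@7)) EX@8 MEM@9 WB@10

Answer: 5 6 7 10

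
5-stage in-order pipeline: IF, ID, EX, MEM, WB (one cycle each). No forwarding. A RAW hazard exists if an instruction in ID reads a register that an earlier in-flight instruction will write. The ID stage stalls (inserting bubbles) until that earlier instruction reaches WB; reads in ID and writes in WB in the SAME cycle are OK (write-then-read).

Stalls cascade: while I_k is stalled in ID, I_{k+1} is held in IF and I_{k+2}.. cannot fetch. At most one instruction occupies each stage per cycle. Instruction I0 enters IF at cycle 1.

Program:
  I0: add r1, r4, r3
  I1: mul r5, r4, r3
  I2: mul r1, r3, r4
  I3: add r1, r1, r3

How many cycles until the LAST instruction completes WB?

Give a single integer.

Answer: 10

Derivation:
I0 add r1 <- r4,r3: IF@1 ID@2 stall=0 (-) EX@3 MEM@4 WB@5
I1 mul r5 <- r4,r3: IF@2 ID@3 stall=0 (-) EX@4 MEM@5 WB@6
I2 mul r1 <- r3,r4: IF@3 ID@4 stall=0 (-) EX@5 MEM@6 WB@7
I3 add r1 <- r1,r3: IF@4 ID@5 stall=2 (RAW on I2.r1 (WB@7)) EX@8 MEM@9 WB@10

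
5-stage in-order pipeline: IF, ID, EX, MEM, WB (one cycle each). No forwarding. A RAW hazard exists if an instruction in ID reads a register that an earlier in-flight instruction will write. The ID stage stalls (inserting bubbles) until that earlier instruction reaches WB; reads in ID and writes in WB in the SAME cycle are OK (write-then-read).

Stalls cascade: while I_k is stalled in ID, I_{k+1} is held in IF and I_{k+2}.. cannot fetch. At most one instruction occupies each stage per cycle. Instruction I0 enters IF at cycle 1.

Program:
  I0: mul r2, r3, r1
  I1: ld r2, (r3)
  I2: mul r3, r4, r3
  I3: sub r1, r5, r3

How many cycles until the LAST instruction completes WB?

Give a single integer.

Answer: 10

Derivation:
I0 mul r2 <- r3,r1: IF@1 ID@2 stall=0 (-) EX@3 MEM@4 WB@5
I1 ld r2 <- r3: IF@2 ID@3 stall=0 (-) EX@4 MEM@5 WB@6
I2 mul r3 <- r4,r3: IF@3 ID@4 stall=0 (-) EX@5 MEM@6 WB@7
I3 sub r1 <- r5,r3: IF@4 ID@5 stall=2 (RAW on I2.r3 (WB@7)) EX@8 MEM@9 WB@10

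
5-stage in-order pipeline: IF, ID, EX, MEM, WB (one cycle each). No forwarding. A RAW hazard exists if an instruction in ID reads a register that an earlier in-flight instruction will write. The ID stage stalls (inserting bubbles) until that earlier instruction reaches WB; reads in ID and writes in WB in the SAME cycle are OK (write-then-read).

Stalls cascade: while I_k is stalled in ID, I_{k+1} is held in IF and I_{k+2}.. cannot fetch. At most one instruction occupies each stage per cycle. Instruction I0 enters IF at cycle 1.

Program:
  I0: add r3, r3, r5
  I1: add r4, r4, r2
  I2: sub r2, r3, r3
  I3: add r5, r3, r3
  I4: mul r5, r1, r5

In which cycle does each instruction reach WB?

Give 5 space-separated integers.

I0 add r3 <- r3,r5: IF@1 ID@2 stall=0 (-) EX@3 MEM@4 WB@5
I1 add r4 <- r4,r2: IF@2 ID@3 stall=0 (-) EX@4 MEM@5 WB@6
I2 sub r2 <- r3,r3: IF@3 ID@4 stall=1 (RAW on I0.r3 (WB@5)) EX@6 MEM@7 WB@8
I3 add r5 <- r3,r3: IF@4 ID@6 stall=0 (-) EX@7 MEM@8 WB@9
I4 mul r5 <- r1,r5: IF@6 ID@7 stall=2 (RAW on I3.r5 (WB@9)) EX@10 MEM@11 WB@12

Answer: 5 6 8 9 12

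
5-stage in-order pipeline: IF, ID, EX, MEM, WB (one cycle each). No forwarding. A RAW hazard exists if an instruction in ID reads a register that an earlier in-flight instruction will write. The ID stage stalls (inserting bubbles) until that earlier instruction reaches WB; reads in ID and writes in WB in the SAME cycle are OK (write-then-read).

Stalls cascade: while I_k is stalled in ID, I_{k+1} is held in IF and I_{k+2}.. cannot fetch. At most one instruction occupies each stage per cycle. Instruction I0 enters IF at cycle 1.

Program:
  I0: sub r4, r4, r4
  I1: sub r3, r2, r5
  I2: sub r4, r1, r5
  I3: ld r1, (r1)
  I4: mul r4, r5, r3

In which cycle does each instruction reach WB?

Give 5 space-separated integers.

I0 sub r4 <- r4,r4: IF@1 ID@2 stall=0 (-) EX@3 MEM@4 WB@5
I1 sub r3 <- r2,r5: IF@2 ID@3 stall=0 (-) EX@4 MEM@5 WB@6
I2 sub r4 <- r1,r5: IF@3 ID@4 stall=0 (-) EX@5 MEM@6 WB@7
I3 ld r1 <- r1: IF@4 ID@5 stall=0 (-) EX@6 MEM@7 WB@8
I4 mul r4 <- r5,r3: IF@5 ID@6 stall=0 (-) EX@7 MEM@8 WB@9

Answer: 5 6 7 8 9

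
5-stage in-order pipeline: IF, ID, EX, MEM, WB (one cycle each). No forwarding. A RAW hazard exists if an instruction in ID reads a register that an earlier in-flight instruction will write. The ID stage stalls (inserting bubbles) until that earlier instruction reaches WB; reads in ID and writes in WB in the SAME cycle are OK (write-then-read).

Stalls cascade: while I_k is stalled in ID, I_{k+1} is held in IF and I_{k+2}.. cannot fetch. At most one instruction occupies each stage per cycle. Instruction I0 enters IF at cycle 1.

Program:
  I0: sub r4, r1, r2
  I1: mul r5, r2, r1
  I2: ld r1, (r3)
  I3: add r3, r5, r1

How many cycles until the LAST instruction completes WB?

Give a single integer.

Answer: 10

Derivation:
I0 sub r4 <- r1,r2: IF@1 ID@2 stall=0 (-) EX@3 MEM@4 WB@5
I1 mul r5 <- r2,r1: IF@2 ID@3 stall=0 (-) EX@4 MEM@5 WB@6
I2 ld r1 <- r3: IF@3 ID@4 stall=0 (-) EX@5 MEM@6 WB@7
I3 add r3 <- r5,r1: IF@4 ID@5 stall=2 (RAW on I2.r1 (WB@7)) EX@8 MEM@9 WB@10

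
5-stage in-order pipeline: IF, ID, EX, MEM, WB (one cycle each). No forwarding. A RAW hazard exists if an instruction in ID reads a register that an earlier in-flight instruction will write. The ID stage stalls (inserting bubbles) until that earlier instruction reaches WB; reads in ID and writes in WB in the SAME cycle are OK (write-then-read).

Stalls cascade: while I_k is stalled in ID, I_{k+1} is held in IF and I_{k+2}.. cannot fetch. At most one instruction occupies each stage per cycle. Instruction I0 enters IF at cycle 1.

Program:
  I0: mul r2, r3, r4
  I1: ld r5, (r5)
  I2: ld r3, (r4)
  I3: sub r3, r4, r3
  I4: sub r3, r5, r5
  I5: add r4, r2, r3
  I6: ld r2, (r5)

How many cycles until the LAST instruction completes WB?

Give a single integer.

Answer: 15

Derivation:
I0 mul r2 <- r3,r4: IF@1 ID@2 stall=0 (-) EX@3 MEM@4 WB@5
I1 ld r5 <- r5: IF@2 ID@3 stall=0 (-) EX@4 MEM@5 WB@6
I2 ld r3 <- r4: IF@3 ID@4 stall=0 (-) EX@5 MEM@6 WB@7
I3 sub r3 <- r4,r3: IF@4 ID@5 stall=2 (RAW on I2.r3 (WB@7)) EX@8 MEM@9 WB@10
I4 sub r3 <- r5,r5: IF@5 ID@8 stall=0 (-) EX@9 MEM@10 WB@11
I5 add r4 <- r2,r3: IF@8 ID@9 stall=2 (RAW on I4.r3 (WB@11)) EX@12 MEM@13 WB@14
I6 ld r2 <- r5: IF@9 ID@12 stall=0 (-) EX@13 MEM@14 WB@15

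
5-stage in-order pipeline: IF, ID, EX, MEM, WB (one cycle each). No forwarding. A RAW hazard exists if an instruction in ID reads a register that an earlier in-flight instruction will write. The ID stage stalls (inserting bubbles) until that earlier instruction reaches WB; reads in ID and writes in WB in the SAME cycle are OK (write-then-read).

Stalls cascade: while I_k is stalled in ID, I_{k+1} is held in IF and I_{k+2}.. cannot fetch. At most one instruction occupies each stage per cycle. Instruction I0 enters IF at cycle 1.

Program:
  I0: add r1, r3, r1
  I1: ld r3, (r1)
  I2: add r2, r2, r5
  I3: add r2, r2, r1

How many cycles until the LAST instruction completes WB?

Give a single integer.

I0 add r1 <- r3,r1: IF@1 ID@2 stall=0 (-) EX@3 MEM@4 WB@5
I1 ld r3 <- r1: IF@2 ID@3 stall=2 (RAW on I0.r1 (WB@5)) EX@6 MEM@7 WB@8
I2 add r2 <- r2,r5: IF@3 ID@6 stall=0 (-) EX@7 MEM@8 WB@9
I3 add r2 <- r2,r1: IF@6 ID@7 stall=2 (RAW on I2.r2 (WB@9)) EX@10 MEM@11 WB@12

Answer: 12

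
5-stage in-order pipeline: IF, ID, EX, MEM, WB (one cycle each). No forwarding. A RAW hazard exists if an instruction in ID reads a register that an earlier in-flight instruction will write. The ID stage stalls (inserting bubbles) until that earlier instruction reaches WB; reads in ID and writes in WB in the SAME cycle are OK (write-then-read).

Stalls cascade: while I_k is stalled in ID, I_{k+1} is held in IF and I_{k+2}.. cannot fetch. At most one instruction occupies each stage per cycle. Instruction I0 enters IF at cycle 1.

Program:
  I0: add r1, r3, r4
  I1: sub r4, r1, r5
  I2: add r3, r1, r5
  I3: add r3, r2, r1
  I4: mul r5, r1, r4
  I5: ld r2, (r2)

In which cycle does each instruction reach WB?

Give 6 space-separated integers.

I0 add r1 <- r3,r4: IF@1 ID@2 stall=0 (-) EX@3 MEM@4 WB@5
I1 sub r4 <- r1,r5: IF@2 ID@3 stall=2 (RAW on I0.r1 (WB@5)) EX@6 MEM@7 WB@8
I2 add r3 <- r1,r5: IF@3 ID@6 stall=0 (-) EX@7 MEM@8 WB@9
I3 add r3 <- r2,r1: IF@6 ID@7 stall=0 (-) EX@8 MEM@9 WB@10
I4 mul r5 <- r1,r4: IF@7 ID@8 stall=0 (-) EX@9 MEM@10 WB@11
I5 ld r2 <- r2: IF@8 ID@9 stall=0 (-) EX@10 MEM@11 WB@12

Answer: 5 8 9 10 11 12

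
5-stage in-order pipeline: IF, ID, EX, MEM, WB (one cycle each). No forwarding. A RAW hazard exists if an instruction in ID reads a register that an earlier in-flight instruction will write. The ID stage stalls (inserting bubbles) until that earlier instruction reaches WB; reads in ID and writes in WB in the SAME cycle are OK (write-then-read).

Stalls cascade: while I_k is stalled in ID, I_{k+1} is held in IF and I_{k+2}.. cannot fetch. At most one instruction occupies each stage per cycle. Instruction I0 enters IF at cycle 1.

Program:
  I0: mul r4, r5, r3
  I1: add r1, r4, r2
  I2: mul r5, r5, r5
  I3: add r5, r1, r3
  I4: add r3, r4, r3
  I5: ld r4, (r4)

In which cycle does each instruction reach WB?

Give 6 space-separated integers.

I0 mul r4 <- r5,r3: IF@1 ID@2 stall=0 (-) EX@3 MEM@4 WB@5
I1 add r1 <- r4,r2: IF@2 ID@3 stall=2 (RAW on I0.r4 (WB@5)) EX@6 MEM@7 WB@8
I2 mul r5 <- r5,r5: IF@3 ID@6 stall=0 (-) EX@7 MEM@8 WB@9
I3 add r5 <- r1,r3: IF@6 ID@7 stall=1 (RAW on I1.r1 (WB@8)) EX@9 MEM@10 WB@11
I4 add r3 <- r4,r3: IF@7 ID@9 stall=0 (-) EX@10 MEM@11 WB@12
I5 ld r4 <- r4: IF@9 ID@10 stall=0 (-) EX@11 MEM@12 WB@13

Answer: 5 8 9 11 12 13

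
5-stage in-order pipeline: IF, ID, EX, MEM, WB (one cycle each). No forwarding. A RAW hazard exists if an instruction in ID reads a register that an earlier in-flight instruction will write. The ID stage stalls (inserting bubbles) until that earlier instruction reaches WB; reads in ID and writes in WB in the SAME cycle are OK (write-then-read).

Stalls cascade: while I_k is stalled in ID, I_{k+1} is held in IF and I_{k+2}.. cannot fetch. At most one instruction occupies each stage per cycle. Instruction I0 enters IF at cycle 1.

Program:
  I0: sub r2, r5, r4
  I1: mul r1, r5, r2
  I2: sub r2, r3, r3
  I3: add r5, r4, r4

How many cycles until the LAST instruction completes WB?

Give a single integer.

I0 sub r2 <- r5,r4: IF@1 ID@2 stall=0 (-) EX@3 MEM@4 WB@5
I1 mul r1 <- r5,r2: IF@2 ID@3 stall=2 (RAW on I0.r2 (WB@5)) EX@6 MEM@7 WB@8
I2 sub r2 <- r3,r3: IF@3 ID@6 stall=0 (-) EX@7 MEM@8 WB@9
I3 add r5 <- r4,r4: IF@6 ID@7 stall=0 (-) EX@8 MEM@9 WB@10

Answer: 10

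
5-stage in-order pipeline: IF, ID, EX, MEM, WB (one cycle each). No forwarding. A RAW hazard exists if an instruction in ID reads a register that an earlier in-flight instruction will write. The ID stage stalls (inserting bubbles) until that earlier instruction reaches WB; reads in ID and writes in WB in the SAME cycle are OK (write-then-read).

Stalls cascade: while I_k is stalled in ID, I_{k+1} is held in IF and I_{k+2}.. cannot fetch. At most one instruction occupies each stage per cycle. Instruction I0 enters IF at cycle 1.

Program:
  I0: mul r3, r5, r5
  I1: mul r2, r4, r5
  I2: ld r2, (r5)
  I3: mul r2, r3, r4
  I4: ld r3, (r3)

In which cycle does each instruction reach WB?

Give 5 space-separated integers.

Answer: 5 6 7 8 9

Derivation:
I0 mul r3 <- r5,r5: IF@1 ID@2 stall=0 (-) EX@3 MEM@4 WB@5
I1 mul r2 <- r4,r5: IF@2 ID@3 stall=0 (-) EX@4 MEM@5 WB@6
I2 ld r2 <- r5: IF@3 ID@4 stall=0 (-) EX@5 MEM@6 WB@7
I3 mul r2 <- r3,r4: IF@4 ID@5 stall=0 (-) EX@6 MEM@7 WB@8
I4 ld r3 <- r3: IF@5 ID@6 stall=0 (-) EX@7 MEM@8 WB@9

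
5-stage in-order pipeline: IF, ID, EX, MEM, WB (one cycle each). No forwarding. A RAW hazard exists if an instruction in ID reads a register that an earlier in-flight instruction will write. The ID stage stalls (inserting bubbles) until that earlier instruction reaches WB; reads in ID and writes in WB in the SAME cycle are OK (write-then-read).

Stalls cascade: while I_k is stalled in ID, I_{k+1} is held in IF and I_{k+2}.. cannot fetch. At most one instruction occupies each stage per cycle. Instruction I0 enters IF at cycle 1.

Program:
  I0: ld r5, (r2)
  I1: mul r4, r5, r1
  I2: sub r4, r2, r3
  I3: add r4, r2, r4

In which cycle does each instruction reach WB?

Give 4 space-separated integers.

I0 ld r5 <- r2: IF@1 ID@2 stall=0 (-) EX@3 MEM@4 WB@5
I1 mul r4 <- r5,r1: IF@2 ID@3 stall=2 (RAW on I0.r5 (WB@5)) EX@6 MEM@7 WB@8
I2 sub r4 <- r2,r3: IF@3 ID@6 stall=0 (-) EX@7 MEM@8 WB@9
I3 add r4 <- r2,r4: IF@6 ID@7 stall=2 (RAW on I2.r4 (WB@9)) EX@10 MEM@11 WB@12

Answer: 5 8 9 12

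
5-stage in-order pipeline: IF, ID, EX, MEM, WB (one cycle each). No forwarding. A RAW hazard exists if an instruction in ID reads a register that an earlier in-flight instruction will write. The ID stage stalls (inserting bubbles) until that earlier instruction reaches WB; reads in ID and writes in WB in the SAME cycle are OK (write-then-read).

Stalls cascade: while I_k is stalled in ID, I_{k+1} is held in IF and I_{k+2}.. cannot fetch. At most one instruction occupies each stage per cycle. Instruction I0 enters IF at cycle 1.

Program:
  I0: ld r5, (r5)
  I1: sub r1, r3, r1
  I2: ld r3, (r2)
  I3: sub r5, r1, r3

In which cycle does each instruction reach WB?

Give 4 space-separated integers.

Answer: 5 6 7 10

Derivation:
I0 ld r5 <- r5: IF@1 ID@2 stall=0 (-) EX@3 MEM@4 WB@5
I1 sub r1 <- r3,r1: IF@2 ID@3 stall=0 (-) EX@4 MEM@5 WB@6
I2 ld r3 <- r2: IF@3 ID@4 stall=0 (-) EX@5 MEM@6 WB@7
I3 sub r5 <- r1,r3: IF@4 ID@5 stall=2 (RAW on I2.r3 (WB@7)) EX@8 MEM@9 WB@10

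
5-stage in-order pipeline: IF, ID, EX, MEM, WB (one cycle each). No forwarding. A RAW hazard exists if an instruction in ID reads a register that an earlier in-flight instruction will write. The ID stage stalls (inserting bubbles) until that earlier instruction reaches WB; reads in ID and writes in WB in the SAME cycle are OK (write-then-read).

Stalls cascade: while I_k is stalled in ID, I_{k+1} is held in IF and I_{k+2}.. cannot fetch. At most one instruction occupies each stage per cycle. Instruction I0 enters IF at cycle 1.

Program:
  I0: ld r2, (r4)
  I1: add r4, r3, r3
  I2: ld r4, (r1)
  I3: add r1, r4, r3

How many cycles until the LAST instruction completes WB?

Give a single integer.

Answer: 10

Derivation:
I0 ld r2 <- r4: IF@1 ID@2 stall=0 (-) EX@3 MEM@4 WB@5
I1 add r4 <- r3,r3: IF@2 ID@3 stall=0 (-) EX@4 MEM@5 WB@6
I2 ld r4 <- r1: IF@3 ID@4 stall=0 (-) EX@5 MEM@6 WB@7
I3 add r1 <- r4,r3: IF@4 ID@5 stall=2 (RAW on I2.r4 (WB@7)) EX@8 MEM@9 WB@10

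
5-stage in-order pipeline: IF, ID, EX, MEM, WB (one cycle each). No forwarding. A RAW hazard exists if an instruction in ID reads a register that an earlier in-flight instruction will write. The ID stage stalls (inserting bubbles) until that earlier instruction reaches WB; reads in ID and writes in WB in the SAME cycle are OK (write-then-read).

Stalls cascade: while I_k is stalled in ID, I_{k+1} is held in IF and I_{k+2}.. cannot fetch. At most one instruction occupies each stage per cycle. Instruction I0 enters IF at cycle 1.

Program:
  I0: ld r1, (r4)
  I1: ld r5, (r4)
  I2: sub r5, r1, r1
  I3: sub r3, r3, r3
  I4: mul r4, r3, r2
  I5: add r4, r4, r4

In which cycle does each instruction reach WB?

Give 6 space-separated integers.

I0 ld r1 <- r4: IF@1 ID@2 stall=0 (-) EX@3 MEM@4 WB@5
I1 ld r5 <- r4: IF@2 ID@3 stall=0 (-) EX@4 MEM@5 WB@6
I2 sub r5 <- r1,r1: IF@3 ID@4 stall=1 (RAW on I0.r1 (WB@5)) EX@6 MEM@7 WB@8
I3 sub r3 <- r3,r3: IF@4 ID@6 stall=0 (-) EX@7 MEM@8 WB@9
I4 mul r4 <- r3,r2: IF@6 ID@7 stall=2 (RAW on I3.r3 (WB@9)) EX@10 MEM@11 WB@12
I5 add r4 <- r4,r4: IF@7 ID@10 stall=2 (RAW on I4.r4 (WB@12)) EX@13 MEM@14 WB@15

Answer: 5 6 8 9 12 15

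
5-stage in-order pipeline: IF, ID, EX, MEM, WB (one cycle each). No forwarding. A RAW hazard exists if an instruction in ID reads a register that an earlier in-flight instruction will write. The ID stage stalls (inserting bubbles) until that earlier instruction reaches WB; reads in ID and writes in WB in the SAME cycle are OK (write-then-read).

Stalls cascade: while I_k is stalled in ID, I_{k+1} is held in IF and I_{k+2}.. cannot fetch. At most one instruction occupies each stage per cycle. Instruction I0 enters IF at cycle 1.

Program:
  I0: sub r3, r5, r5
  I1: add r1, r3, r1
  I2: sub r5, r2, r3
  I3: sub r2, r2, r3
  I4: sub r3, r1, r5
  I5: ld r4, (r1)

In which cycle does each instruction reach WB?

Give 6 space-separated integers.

I0 sub r3 <- r5,r5: IF@1 ID@2 stall=0 (-) EX@3 MEM@4 WB@5
I1 add r1 <- r3,r1: IF@2 ID@3 stall=2 (RAW on I0.r3 (WB@5)) EX@6 MEM@7 WB@8
I2 sub r5 <- r2,r3: IF@3 ID@6 stall=0 (-) EX@7 MEM@8 WB@9
I3 sub r2 <- r2,r3: IF@6 ID@7 stall=0 (-) EX@8 MEM@9 WB@10
I4 sub r3 <- r1,r5: IF@7 ID@8 stall=1 (RAW on I2.r5 (WB@9)) EX@10 MEM@11 WB@12
I5 ld r4 <- r1: IF@8 ID@10 stall=0 (-) EX@11 MEM@12 WB@13

Answer: 5 8 9 10 12 13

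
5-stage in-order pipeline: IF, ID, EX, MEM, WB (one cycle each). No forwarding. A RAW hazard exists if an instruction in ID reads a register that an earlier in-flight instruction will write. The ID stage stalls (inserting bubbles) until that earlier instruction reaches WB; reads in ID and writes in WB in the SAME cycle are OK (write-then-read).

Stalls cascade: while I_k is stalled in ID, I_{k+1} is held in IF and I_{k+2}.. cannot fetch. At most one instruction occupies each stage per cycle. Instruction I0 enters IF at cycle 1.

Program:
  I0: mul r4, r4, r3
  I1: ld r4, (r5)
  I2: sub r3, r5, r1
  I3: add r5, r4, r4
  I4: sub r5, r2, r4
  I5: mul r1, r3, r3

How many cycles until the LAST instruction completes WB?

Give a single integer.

Answer: 11

Derivation:
I0 mul r4 <- r4,r3: IF@1 ID@2 stall=0 (-) EX@3 MEM@4 WB@5
I1 ld r4 <- r5: IF@2 ID@3 stall=0 (-) EX@4 MEM@5 WB@6
I2 sub r3 <- r5,r1: IF@3 ID@4 stall=0 (-) EX@5 MEM@6 WB@7
I3 add r5 <- r4,r4: IF@4 ID@5 stall=1 (RAW on I1.r4 (WB@6)) EX@7 MEM@8 WB@9
I4 sub r5 <- r2,r4: IF@5 ID@7 stall=0 (-) EX@8 MEM@9 WB@10
I5 mul r1 <- r3,r3: IF@7 ID@8 stall=0 (-) EX@9 MEM@10 WB@11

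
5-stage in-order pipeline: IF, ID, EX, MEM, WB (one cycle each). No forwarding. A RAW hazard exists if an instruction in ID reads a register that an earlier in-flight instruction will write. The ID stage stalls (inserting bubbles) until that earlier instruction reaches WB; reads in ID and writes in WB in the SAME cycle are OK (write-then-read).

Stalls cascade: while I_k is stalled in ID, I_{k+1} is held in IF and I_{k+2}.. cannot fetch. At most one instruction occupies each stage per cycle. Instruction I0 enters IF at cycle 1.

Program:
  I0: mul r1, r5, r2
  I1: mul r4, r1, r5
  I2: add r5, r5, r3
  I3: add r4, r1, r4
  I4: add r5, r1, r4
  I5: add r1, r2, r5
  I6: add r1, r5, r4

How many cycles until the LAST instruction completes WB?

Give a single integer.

Answer: 18

Derivation:
I0 mul r1 <- r5,r2: IF@1 ID@2 stall=0 (-) EX@3 MEM@4 WB@5
I1 mul r4 <- r1,r5: IF@2 ID@3 stall=2 (RAW on I0.r1 (WB@5)) EX@6 MEM@7 WB@8
I2 add r5 <- r5,r3: IF@3 ID@6 stall=0 (-) EX@7 MEM@8 WB@9
I3 add r4 <- r1,r4: IF@6 ID@7 stall=1 (RAW on I1.r4 (WB@8)) EX@9 MEM@10 WB@11
I4 add r5 <- r1,r4: IF@7 ID@9 stall=2 (RAW on I3.r4 (WB@11)) EX@12 MEM@13 WB@14
I5 add r1 <- r2,r5: IF@9 ID@12 stall=2 (RAW on I4.r5 (WB@14)) EX@15 MEM@16 WB@17
I6 add r1 <- r5,r4: IF@12 ID@15 stall=0 (-) EX@16 MEM@17 WB@18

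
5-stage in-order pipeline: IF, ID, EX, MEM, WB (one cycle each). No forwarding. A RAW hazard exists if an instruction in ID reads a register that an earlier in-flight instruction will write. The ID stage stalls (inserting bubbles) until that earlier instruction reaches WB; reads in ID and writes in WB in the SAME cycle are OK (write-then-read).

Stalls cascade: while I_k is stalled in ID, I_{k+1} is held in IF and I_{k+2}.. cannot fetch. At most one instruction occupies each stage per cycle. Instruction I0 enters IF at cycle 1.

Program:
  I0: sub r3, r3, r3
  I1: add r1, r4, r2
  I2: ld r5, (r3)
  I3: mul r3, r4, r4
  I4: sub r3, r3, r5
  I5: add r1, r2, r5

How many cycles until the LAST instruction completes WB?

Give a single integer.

I0 sub r3 <- r3,r3: IF@1 ID@2 stall=0 (-) EX@3 MEM@4 WB@5
I1 add r1 <- r4,r2: IF@2 ID@3 stall=0 (-) EX@4 MEM@5 WB@6
I2 ld r5 <- r3: IF@3 ID@4 stall=1 (RAW on I0.r3 (WB@5)) EX@6 MEM@7 WB@8
I3 mul r3 <- r4,r4: IF@4 ID@6 stall=0 (-) EX@7 MEM@8 WB@9
I4 sub r3 <- r3,r5: IF@6 ID@7 stall=2 (RAW on I3.r3 (WB@9)) EX@10 MEM@11 WB@12
I5 add r1 <- r2,r5: IF@7 ID@10 stall=0 (-) EX@11 MEM@12 WB@13

Answer: 13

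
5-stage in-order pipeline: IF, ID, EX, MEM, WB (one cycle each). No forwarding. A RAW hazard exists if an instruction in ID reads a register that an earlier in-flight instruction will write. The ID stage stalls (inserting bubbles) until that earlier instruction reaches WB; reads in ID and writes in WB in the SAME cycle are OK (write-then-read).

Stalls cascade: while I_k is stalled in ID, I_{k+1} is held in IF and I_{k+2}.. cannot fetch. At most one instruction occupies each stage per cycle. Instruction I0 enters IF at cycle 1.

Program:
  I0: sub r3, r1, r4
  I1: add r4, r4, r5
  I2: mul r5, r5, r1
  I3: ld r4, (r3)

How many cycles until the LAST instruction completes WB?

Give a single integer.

Answer: 8

Derivation:
I0 sub r3 <- r1,r4: IF@1 ID@2 stall=0 (-) EX@3 MEM@4 WB@5
I1 add r4 <- r4,r5: IF@2 ID@3 stall=0 (-) EX@4 MEM@5 WB@6
I2 mul r5 <- r5,r1: IF@3 ID@4 stall=0 (-) EX@5 MEM@6 WB@7
I3 ld r4 <- r3: IF@4 ID@5 stall=0 (-) EX@6 MEM@7 WB@8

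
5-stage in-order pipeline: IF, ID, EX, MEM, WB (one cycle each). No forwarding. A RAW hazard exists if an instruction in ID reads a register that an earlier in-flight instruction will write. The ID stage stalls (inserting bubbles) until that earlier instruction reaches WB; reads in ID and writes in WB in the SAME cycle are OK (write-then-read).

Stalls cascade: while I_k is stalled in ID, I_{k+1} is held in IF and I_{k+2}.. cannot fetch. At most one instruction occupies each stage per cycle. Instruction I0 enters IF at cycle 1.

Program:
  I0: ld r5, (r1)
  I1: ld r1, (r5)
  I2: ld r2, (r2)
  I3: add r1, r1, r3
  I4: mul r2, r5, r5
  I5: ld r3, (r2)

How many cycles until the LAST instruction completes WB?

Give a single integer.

Answer: 15

Derivation:
I0 ld r5 <- r1: IF@1 ID@2 stall=0 (-) EX@3 MEM@4 WB@5
I1 ld r1 <- r5: IF@2 ID@3 stall=2 (RAW on I0.r5 (WB@5)) EX@6 MEM@7 WB@8
I2 ld r2 <- r2: IF@3 ID@6 stall=0 (-) EX@7 MEM@8 WB@9
I3 add r1 <- r1,r3: IF@6 ID@7 stall=1 (RAW on I1.r1 (WB@8)) EX@9 MEM@10 WB@11
I4 mul r2 <- r5,r5: IF@7 ID@9 stall=0 (-) EX@10 MEM@11 WB@12
I5 ld r3 <- r2: IF@9 ID@10 stall=2 (RAW on I4.r2 (WB@12)) EX@13 MEM@14 WB@15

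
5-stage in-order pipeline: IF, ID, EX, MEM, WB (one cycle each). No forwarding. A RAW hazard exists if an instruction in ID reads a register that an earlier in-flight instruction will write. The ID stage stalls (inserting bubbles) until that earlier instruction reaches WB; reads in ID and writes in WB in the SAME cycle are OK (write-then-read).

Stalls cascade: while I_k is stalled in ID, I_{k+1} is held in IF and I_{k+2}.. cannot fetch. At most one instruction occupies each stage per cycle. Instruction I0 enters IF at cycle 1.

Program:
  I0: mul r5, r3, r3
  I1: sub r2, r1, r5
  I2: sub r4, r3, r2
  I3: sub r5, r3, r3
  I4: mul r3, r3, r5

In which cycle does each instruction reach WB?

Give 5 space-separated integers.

I0 mul r5 <- r3,r3: IF@1 ID@2 stall=0 (-) EX@3 MEM@4 WB@5
I1 sub r2 <- r1,r5: IF@2 ID@3 stall=2 (RAW on I0.r5 (WB@5)) EX@6 MEM@7 WB@8
I2 sub r4 <- r3,r2: IF@3 ID@6 stall=2 (RAW on I1.r2 (WB@8)) EX@9 MEM@10 WB@11
I3 sub r5 <- r3,r3: IF@6 ID@9 stall=0 (-) EX@10 MEM@11 WB@12
I4 mul r3 <- r3,r5: IF@9 ID@10 stall=2 (RAW on I3.r5 (WB@12)) EX@13 MEM@14 WB@15

Answer: 5 8 11 12 15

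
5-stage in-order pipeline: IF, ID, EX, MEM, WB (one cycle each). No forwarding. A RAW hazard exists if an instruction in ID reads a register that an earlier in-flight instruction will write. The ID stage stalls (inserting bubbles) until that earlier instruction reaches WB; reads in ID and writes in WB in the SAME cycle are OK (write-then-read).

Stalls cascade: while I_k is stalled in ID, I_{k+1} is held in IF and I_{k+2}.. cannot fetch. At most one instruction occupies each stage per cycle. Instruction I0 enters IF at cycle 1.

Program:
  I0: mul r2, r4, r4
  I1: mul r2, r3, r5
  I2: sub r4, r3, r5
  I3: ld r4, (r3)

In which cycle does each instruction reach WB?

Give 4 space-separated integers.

Answer: 5 6 7 8

Derivation:
I0 mul r2 <- r4,r4: IF@1 ID@2 stall=0 (-) EX@3 MEM@4 WB@5
I1 mul r2 <- r3,r5: IF@2 ID@3 stall=0 (-) EX@4 MEM@5 WB@6
I2 sub r4 <- r3,r5: IF@3 ID@4 stall=0 (-) EX@5 MEM@6 WB@7
I3 ld r4 <- r3: IF@4 ID@5 stall=0 (-) EX@6 MEM@7 WB@8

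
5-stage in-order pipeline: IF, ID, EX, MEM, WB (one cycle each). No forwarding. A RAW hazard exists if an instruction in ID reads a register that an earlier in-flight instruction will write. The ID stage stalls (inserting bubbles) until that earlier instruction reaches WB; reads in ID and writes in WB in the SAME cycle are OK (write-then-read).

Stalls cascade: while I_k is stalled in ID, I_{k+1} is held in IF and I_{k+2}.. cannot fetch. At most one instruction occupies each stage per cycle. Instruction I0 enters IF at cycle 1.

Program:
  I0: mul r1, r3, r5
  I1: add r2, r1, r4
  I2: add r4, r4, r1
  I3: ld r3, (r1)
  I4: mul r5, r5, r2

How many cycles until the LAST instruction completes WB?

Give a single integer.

Answer: 11

Derivation:
I0 mul r1 <- r3,r5: IF@1 ID@2 stall=0 (-) EX@3 MEM@4 WB@5
I1 add r2 <- r1,r4: IF@2 ID@3 stall=2 (RAW on I0.r1 (WB@5)) EX@6 MEM@7 WB@8
I2 add r4 <- r4,r1: IF@3 ID@6 stall=0 (-) EX@7 MEM@8 WB@9
I3 ld r3 <- r1: IF@6 ID@7 stall=0 (-) EX@8 MEM@9 WB@10
I4 mul r5 <- r5,r2: IF@7 ID@8 stall=0 (-) EX@9 MEM@10 WB@11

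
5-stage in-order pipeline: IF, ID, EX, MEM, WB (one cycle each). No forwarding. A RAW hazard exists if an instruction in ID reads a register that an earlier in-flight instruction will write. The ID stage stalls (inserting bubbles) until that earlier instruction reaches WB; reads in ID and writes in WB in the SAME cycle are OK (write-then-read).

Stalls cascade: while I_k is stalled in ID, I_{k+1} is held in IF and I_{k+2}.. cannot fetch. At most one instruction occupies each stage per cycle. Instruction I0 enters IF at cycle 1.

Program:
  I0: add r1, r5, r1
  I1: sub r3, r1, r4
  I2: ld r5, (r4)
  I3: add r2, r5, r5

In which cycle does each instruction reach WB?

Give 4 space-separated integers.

Answer: 5 8 9 12

Derivation:
I0 add r1 <- r5,r1: IF@1 ID@2 stall=0 (-) EX@3 MEM@4 WB@5
I1 sub r3 <- r1,r4: IF@2 ID@3 stall=2 (RAW on I0.r1 (WB@5)) EX@6 MEM@7 WB@8
I2 ld r5 <- r4: IF@3 ID@6 stall=0 (-) EX@7 MEM@8 WB@9
I3 add r2 <- r5,r5: IF@6 ID@7 stall=2 (RAW on I2.r5 (WB@9)) EX@10 MEM@11 WB@12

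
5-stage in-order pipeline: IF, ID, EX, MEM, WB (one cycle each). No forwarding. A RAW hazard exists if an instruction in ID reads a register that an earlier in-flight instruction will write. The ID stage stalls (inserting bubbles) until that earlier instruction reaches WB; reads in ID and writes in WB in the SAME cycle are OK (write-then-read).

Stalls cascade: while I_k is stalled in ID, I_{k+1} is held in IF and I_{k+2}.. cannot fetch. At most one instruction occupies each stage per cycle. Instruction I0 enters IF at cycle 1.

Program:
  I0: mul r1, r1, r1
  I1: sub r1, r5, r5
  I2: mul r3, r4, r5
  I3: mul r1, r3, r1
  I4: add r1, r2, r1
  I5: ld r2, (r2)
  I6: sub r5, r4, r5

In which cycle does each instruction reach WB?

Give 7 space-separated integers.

Answer: 5 6 7 10 13 14 15

Derivation:
I0 mul r1 <- r1,r1: IF@1 ID@2 stall=0 (-) EX@3 MEM@4 WB@5
I1 sub r1 <- r5,r5: IF@2 ID@3 stall=0 (-) EX@4 MEM@5 WB@6
I2 mul r3 <- r4,r5: IF@3 ID@4 stall=0 (-) EX@5 MEM@6 WB@7
I3 mul r1 <- r3,r1: IF@4 ID@5 stall=2 (RAW on I2.r3 (WB@7)) EX@8 MEM@9 WB@10
I4 add r1 <- r2,r1: IF@5 ID@8 stall=2 (RAW on I3.r1 (WB@10)) EX@11 MEM@12 WB@13
I5 ld r2 <- r2: IF@8 ID@11 stall=0 (-) EX@12 MEM@13 WB@14
I6 sub r5 <- r4,r5: IF@11 ID@12 stall=0 (-) EX@13 MEM@14 WB@15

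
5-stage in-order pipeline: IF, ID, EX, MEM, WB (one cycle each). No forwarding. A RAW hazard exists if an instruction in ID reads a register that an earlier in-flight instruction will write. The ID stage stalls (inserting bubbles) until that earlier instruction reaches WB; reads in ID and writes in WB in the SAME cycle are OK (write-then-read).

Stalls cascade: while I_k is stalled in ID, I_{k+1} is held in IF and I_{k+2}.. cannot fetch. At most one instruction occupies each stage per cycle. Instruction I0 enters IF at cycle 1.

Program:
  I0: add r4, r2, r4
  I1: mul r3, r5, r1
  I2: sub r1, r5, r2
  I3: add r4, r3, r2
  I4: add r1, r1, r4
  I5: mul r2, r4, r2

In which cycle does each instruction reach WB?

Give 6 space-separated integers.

Answer: 5 6 7 9 12 13

Derivation:
I0 add r4 <- r2,r4: IF@1 ID@2 stall=0 (-) EX@3 MEM@4 WB@5
I1 mul r3 <- r5,r1: IF@2 ID@3 stall=0 (-) EX@4 MEM@5 WB@6
I2 sub r1 <- r5,r2: IF@3 ID@4 stall=0 (-) EX@5 MEM@6 WB@7
I3 add r4 <- r3,r2: IF@4 ID@5 stall=1 (RAW on I1.r3 (WB@6)) EX@7 MEM@8 WB@9
I4 add r1 <- r1,r4: IF@5 ID@7 stall=2 (RAW on I3.r4 (WB@9)) EX@10 MEM@11 WB@12
I5 mul r2 <- r4,r2: IF@7 ID@10 stall=0 (-) EX@11 MEM@12 WB@13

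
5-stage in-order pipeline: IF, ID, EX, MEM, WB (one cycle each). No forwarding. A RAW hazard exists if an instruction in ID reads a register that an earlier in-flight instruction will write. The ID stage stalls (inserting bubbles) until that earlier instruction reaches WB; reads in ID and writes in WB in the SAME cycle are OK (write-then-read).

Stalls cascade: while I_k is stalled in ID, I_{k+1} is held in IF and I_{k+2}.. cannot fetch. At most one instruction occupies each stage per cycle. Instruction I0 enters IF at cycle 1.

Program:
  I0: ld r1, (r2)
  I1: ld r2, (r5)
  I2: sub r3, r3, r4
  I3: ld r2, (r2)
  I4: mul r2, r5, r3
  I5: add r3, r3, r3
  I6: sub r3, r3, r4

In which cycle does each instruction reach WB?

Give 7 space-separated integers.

I0 ld r1 <- r2: IF@1 ID@2 stall=0 (-) EX@3 MEM@4 WB@5
I1 ld r2 <- r5: IF@2 ID@3 stall=0 (-) EX@4 MEM@5 WB@6
I2 sub r3 <- r3,r4: IF@3 ID@4 stall=0 (-) EX@5 MEM@6 WB@7
I3 ld r2 <- r2: IF@4 ID@5 stall=1 (RAW on I1.r2 (WB@6)) EX@7 MEM@8 WB@9
I4 mul r2 <- r5,r3: IF@5 ID@7 stall=0 (-) EX@8 MEM@9 WB@10
I5 add r3 <- r3,r3: IF@7 ID@8 stall=0 (-) EX@9 MEM@10 WB@11
I6 sub r3 <- r3,r4: IF@8 ID@9 stall=2 (RAW on I5.r3 (WB@11)) EX@12 MEM@13 WB@14

Answer: 5 6 7 9 10 11 14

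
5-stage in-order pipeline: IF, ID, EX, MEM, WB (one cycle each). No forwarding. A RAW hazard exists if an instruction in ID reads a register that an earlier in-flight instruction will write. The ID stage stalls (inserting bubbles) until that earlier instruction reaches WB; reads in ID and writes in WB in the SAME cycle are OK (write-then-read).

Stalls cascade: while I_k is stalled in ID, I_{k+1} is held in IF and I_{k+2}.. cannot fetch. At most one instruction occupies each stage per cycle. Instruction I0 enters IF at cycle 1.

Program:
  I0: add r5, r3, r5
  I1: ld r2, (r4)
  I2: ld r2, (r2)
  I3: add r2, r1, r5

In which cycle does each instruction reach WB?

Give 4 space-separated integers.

I0 add r5 <- r3,r5: IF@1 ID@2 stall=0 (-) EX@3 MEM@4 WB@5
I1 ld r2 <- r4: IF@2 ID@3 stall=0 (-) EX@4 MEM@5 WB@6
I2 ld r2 <- r2: IF@3 ID@4 stall=2 (RAW on I1.r2 (WB@6)) EX@7 MEM@8 WB@9
I3 add r2 <- r1,r5: IF@4 ID@7 stall=0 (-) EX@8 MEM@9 WB@10

Answer: 5 6 9 10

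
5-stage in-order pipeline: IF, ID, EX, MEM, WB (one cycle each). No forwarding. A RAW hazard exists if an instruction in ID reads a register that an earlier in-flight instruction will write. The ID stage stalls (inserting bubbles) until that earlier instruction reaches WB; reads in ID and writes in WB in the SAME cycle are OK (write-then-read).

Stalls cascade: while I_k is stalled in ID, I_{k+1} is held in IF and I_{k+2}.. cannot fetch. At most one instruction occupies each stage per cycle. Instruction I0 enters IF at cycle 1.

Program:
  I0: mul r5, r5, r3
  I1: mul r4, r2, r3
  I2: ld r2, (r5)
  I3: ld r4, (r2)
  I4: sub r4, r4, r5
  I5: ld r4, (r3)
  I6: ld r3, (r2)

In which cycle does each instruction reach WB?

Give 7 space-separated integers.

Answer: 5 6 8 11 14 15 16

Derivation:
I0 mul r5 <- r5,r3: IF@1 ID@2 stall=0 (-) EX@3 MEM@4 WB@5
I1 mul r4 <- r2,r3: IF@2 ID@3 stall=0 (-) EX@4 MEM@5 WB@6
I2 ld r2 <- r5: IF@3 ID@4 stall=1 (RAW on I0.r5 (WB@5)) EX@6 MEM@7 WB@8
I3 ld r4 <- r2: IF@4 ID@6 stall=2 (RAW on I2.r2 (WB@8)) EX@9 MEM@10 WB@11
I4 sub r4 <- r4,r5: IF@6 ID@9 stall=2 (RAW on I3.r4 (WB@11)) EX@12 MEM@13 WB@14
I5 ld r4 <- r3: IF@9 ID@12 stall=0 (-) EX@13 MEM@14 WB@15
I6 ld r3 <- r2: IF@12 ID@13 stall=0 (-) EX@14 MEM@15 WB@16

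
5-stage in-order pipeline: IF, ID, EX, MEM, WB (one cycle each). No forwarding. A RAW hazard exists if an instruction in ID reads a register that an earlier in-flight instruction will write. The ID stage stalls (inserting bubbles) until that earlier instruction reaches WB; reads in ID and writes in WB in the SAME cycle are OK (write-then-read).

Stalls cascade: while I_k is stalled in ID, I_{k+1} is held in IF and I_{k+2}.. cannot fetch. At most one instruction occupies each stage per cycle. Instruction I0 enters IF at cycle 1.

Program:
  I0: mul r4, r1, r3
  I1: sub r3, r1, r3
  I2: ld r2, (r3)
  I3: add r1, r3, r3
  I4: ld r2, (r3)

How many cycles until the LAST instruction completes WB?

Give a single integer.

I0 mul r4 <- r1,r3: IF@1 ID@2 stall=0 (-) EX@3 MEM@4 WB@5
I1 sub r3 <- r1,r3: IF@2 ID@3 stall=0 (-) EX@4 MEM@5 WB@6
I2 ld r2 <- r3: IF@3 ID@4 stall=2 (RAW on I1.r3 (WB@6)) EX@7 MEM@8 WB@9
I3 add r1 <- r3,r3: IF@4 ID@7 stall=0 (-) EX@8 MEM@9 WB@10
I4 ld r2 <- r3: IF@7 ID@8 stall=0 (-) EX@9 MEM@10 WB@11

Answer: 11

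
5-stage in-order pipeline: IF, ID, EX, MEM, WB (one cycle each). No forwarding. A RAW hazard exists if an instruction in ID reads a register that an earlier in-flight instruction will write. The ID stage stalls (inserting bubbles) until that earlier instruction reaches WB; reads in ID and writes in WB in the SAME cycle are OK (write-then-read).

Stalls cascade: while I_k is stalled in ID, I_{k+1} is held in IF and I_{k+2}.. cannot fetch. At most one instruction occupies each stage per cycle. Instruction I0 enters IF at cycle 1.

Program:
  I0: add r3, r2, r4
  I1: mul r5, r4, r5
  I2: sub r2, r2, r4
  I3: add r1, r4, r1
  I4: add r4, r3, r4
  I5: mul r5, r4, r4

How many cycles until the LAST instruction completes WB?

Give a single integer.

I0 add r3 <- r2,r4: IF@1 ID@2 stall=0 (-) EX@3 MEM@4 WB@5
I1 mul r5 <- r4,r5: IF@2 ID@3 stall=0 (-) EX@4 MEM@5 WB@6
I2 sub r2 <- r2,r4: IF@3 ID@4 stall=0 (-) EX@5 MEM@6 WB@7
I3 add r1 <- r4,r1: IF@4 ID@5 stall=0 (-) EX@6 MEM@7 WB@8
I4 add r4 <- r3,r4: IF@5 ID@6 stall=0 (-) EX@7 MEM@8 WB@9
I5 mul r5 <- r4,r4: IF@6 ID@7 stall=2 (RAW on I4.r4 (WB@9)) EX@10 MEM@11 WB@12

Answer: 12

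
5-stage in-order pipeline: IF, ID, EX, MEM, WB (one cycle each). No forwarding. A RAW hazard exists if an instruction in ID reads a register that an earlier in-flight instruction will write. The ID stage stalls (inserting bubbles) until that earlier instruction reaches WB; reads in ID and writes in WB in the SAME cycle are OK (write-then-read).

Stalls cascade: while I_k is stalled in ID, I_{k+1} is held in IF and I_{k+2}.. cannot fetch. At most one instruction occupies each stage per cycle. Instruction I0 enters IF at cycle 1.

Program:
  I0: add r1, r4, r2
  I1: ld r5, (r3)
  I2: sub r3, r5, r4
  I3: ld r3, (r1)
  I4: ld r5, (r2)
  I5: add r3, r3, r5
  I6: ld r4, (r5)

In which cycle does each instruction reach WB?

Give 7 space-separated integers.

I0 add r1 <- r4,r2: IF@1 ID@2 stall=0 (-) EX@3 MEM@4 WB@5
I1 ld r5 <- r3: IF@2 ID@3 stall=0 (-) EX@4 MEM@5 WB@6
I2 sub r3 <- r5,r4: IF@3 ID@4 stall=2 (RAW on I1.r5 (WB@6)) EX@7 MEM@8 WB@9
I3 ld r3 <- r1: IF@4 ID@7 stall=0 (-) EX@8 MEM@9 WB@10
I4 ld r5 <- r2: IF@7 ID@8 stall=0 (-) EX@9 MEM@10 WB@11
I5 add r3 <- r3,r5: IF@8 ID@9 stall=2 (RAW on I4.r5 (WB@11)) EX@12 MEM@13 WB@14
I6 ld r4 <- r5: IF@9 ID@12 stall=0 (-) EX@13 MEM@14 WB@15

Answer: 5 6 9 10 11 14 15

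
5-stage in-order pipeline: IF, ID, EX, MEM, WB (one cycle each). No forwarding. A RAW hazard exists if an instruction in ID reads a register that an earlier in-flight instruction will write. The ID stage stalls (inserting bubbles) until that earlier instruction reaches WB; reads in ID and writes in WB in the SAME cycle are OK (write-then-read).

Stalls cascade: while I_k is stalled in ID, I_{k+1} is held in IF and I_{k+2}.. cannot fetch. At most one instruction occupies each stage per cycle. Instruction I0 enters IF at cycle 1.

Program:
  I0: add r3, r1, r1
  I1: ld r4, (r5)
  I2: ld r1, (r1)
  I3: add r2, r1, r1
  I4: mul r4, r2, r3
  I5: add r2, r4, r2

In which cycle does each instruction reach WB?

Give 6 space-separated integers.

Answer: 5 6 7 10 13 16

Derivation:
I0 add r3 <- r1,r1: IF@1 ID@2 stall=0 (-) EX@3 MEM@4 WB@5
I1 ld r4 <- r5: IF@2 ID@3 stall=0 (-) EX@4 MEM@5 WB@6
I2 ld r1 <- r1: IF@3 ID@4 stall=0 (-) EX@5 MEM@6 WB@7
I3 add r2 <- r1,r1: IF@4 ID@5 stall=2 (RAW on I2.r1 (WB@7)) EX@8 MEM@9 WB@10
I4 mul r4 <- r2,r3: IF@5 ID@8 stall=2 (RAW on I3.r2 (WB@10)) EX@11 MEM@12 WB@13
I5 add r2 <- r4,r2: IF@8 ID@11 stall=2 (RAW on I4.r4 (WB@13)) EX@14 MEM@15 WB@16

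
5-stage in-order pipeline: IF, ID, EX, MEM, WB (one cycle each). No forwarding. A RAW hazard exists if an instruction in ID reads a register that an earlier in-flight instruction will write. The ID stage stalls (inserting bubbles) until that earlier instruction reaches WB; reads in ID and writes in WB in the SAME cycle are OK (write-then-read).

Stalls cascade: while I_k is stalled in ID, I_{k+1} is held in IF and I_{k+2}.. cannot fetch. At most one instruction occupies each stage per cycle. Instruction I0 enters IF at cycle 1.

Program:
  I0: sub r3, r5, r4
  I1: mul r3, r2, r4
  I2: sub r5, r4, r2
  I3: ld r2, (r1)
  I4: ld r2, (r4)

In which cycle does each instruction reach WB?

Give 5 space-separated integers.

I0 sub r3 <- r5,r4: IF@1 ID@2 stall=0 (-) EX@3 MEM@4 WB@5
I1 mul r3 <- r2,r4: IF@2 ID@3 stall=0 (-) EX@4 MEM@5 WB@6
I2 sub r5 <- r4,r2: IF@3 ID@4 stall=0 (-) EX@5 MEM@6 WB@7
I3 ld r2 <- r1: IF@4 ID@5 stall=0 (-) EX@6 MEM@7 WB@8
I4 ld r2 <- r4: IF@5 ID@6 stall=0 (-) EX@7 MEM@8 WB@9

Answer: 5 6 7 8 9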